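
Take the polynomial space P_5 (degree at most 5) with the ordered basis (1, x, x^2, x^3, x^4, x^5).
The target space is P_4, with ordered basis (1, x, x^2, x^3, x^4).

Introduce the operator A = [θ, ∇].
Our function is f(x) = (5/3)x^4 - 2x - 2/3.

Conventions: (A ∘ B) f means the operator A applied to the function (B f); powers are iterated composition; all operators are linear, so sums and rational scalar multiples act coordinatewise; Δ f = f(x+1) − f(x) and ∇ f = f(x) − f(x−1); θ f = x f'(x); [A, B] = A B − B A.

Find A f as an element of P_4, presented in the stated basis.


the result is g(x) = -(20/3)x^3 + 20x^2 - 20x + 26/3

∇ f = (20/3)x^3 - 10x^2 + (20/3)x - 11/3
θ ∇ f = 20x^3 - 20x^2 + (20/3)x
θ f = (20/3)x^4 - 2x
∇ θ f = (80/3)x^3 - 40x^2 + (80/3)x - 26/3
[θ, ∇] f = -(20/3)x^3 + 20x^2 - 20x + 26/3


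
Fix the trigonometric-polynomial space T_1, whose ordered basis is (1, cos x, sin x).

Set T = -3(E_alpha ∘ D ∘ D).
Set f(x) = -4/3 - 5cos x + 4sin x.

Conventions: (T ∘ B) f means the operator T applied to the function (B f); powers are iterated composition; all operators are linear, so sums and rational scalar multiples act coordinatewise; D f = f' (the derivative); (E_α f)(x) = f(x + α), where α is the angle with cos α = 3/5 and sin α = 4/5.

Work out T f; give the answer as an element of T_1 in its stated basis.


the result is g(x) = (3/5)cos x + (96/5)sin x

D f = 4cos x + 5sin x
D D f = 5cos x - 4sin x
E_alpha D D f = -(1/5)cos x - (32/5)sin x
(-3(E_alpha ∘ D ∘ D)) f = (3/5)cos x + (96/5)sin x


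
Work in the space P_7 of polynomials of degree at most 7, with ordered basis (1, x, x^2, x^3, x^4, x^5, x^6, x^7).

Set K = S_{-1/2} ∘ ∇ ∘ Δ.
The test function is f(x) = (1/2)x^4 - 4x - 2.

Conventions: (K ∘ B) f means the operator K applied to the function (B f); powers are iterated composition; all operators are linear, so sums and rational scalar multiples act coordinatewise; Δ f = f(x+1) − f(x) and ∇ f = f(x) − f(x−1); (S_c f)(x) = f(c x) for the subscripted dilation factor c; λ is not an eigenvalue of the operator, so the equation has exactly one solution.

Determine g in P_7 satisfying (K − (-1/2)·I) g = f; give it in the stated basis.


write g with unknown coordinates in the stated basis and equate coefficients in (K − (-1/2)·I) g = f
solving from the highest basis element down gives g = x^4 - 6x^2 - 8x + 16
check: K g = 3x^2 - 10
so K g − (-1/2)·g = (1/2)x^4 - 4x - 2 = f ✓

the image equals g(x) = x^4 - 6x^2 - 8x + 16


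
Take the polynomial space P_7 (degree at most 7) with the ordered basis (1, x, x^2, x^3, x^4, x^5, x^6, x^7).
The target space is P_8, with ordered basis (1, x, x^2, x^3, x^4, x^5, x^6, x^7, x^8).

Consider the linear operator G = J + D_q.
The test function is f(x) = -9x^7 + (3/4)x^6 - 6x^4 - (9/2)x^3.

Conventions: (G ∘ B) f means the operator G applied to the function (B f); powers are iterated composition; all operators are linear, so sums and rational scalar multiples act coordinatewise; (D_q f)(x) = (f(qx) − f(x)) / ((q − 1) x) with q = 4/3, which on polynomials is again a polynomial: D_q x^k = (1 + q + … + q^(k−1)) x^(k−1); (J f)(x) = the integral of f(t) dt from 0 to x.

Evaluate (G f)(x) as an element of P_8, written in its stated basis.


J f = -(9/8)x^8 + (3/28)x^7 - (6/5)x^5 - (9/8)x^4
D_q f = -(14197/81)x^6 + (3367/324)x^5 - (350/9)x^3 - (37/2)x^2
(J + D_q) f = -(9/8)x^8 + (3/28)x^7 - (14197/81)x^6 + (14891/1620)x^5 - (9/8)x^4 - (350/9)x^3 - (37/2)x^2

the image equals g(x) = -(9/8)x^8 + (3/28)x^7 - (14197/81)x^6 + (14891/1620)x^5 - (9/8)x^4 - (350/9)x^3 - (37/2)x^2


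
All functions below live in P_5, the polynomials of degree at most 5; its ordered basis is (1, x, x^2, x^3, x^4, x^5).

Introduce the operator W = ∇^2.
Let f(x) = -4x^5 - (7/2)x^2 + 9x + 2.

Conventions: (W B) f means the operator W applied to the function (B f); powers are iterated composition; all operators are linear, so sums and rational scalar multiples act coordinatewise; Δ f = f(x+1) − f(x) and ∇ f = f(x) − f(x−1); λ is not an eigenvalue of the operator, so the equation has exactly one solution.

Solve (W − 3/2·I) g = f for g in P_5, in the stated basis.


write g with unknown coordinates in the stated basis and equate coefficients in (W − 3/2·I) g = f
solving from the highest basis element down gives g = (8/3)x^5 + (320/9)x^3 - (313/3)x^2 + (782/3)x - 336
check: W g = (160/3)x^3 - 160x^2 + 400x - 502
so W g − 3/2·g = -4x^5 - (7/2)x^2 + 9x + 2 = f ✓

g(x) = (8/3)x^5 + (320/9)x^3 - (313/3)x^2 + (782/3)x - 336


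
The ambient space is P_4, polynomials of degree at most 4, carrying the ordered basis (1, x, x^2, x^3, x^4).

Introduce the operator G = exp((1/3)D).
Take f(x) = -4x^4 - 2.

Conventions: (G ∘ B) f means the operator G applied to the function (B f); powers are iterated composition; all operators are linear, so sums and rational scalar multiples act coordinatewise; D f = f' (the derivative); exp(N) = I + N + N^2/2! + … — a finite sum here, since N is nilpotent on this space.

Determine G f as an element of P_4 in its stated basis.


order-1 term: -(16/3)x^3
order-2 term: -(8/3)x^2
order-3 term: -(16/27)x
order-4 term: -4/81
the series for exp((1/3)D) f terminates at order 4
exp((1/3)D) f = -4x^4 - (16/3)x^3 - (8/3)x^2 - (16/27)x - 166/81

g(x) = -4x^4 - (16/3)x^3 - (8/3)x^2 - (16/27)x - 166/81


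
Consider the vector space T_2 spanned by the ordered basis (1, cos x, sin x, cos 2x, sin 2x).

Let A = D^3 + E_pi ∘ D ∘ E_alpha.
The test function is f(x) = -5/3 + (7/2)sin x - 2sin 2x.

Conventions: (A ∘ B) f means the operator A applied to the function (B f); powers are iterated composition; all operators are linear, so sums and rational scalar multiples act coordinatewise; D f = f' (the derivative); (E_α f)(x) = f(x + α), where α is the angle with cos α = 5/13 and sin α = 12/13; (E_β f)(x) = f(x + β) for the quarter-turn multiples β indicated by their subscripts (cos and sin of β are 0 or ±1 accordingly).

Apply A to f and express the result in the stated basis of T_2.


the result is g(x) = -(63/13)cos x + (42/13)sin x + (3180/169)cos 2x + (480/169)sin 2x

D f = (7/2)cos x - 4cos 2x
D D f = -(7/2)sin x + 8sin 2x
D D D f = -(7/2)cos x + 16cos 2x
E_alpha f = -5/3 + (42/13)cos x + (35/26)sin x - (240/169)cos 2x + (238/169)sin 2x
D E_alpha f = (35/26)cos x - (42/13)sin x + (476/169)cos 2x + (480/169)sin 2x
E_pi D E_alpha f = -(35/26)cos x + (42/13)sin x + (476/169)cos 2x + (480/169)sin 2x
(D^3 + E_pi ∘ D ∘ E_alpha) f = -(63/13)cos x + (42/13)sin x + (3180/169)cos 2x + (480/169)sin 2x


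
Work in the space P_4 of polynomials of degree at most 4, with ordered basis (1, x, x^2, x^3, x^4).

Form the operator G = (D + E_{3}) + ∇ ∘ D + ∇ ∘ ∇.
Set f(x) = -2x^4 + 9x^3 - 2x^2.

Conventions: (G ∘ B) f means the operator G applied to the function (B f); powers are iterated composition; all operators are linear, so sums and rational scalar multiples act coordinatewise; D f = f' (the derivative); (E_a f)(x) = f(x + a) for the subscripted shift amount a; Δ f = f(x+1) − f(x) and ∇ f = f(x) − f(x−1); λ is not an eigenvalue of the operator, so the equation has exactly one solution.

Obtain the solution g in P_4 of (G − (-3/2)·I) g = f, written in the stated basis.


g(x) = -(4/5)x^4 + (218/25)x^3 - (2212/125)x^2 - (35228/625)x + 472184/3125

write g with unknown coordinates in the stated basis and equate coefficients in (G − (-3/2)·I) g = f
solving from the highest basis element down gives g = -(4/5)x^4 + (218/25)x^3 - (2212/125)x^2 - (35228/625)x + 472184/3125
check: G g = -(4/5)x^4 - (102/25)x^3 + (3068/125)x^2 + (52842/625)x - 708276/3125
so G g − (-3/2)·g = -2x^4 + 9x^3 - 2x^2 = f ✓


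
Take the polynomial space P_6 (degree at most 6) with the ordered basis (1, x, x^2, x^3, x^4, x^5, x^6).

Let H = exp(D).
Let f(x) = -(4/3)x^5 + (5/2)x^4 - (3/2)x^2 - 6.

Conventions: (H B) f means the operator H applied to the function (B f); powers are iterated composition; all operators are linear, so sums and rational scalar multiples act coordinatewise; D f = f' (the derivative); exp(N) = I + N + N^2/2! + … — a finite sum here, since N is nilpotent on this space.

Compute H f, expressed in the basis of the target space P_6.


order-1 term: -(20/3)x^4 + 10x^3 - 3x
order-2 term: -(40/3)x^3 + 15x^2 - 3/2
order-3 term: -(40/3)x^2 + 10x
order-4 term: -(20/3)x + 5/2
order-5 term: -4/3
the series for exp(D) f terminates at order 5
exp(D) f = -(4/3)x^5 - (25/6)x^4 - (10/3)x^3 + (1/6)x^2 + (1/3)x - 19/3

the image equals g(x) = -(4/3)x^5 - (25/6)x^4 - (10/3)x^3 + (1/6)x^2 + (1/3)x - 19/3


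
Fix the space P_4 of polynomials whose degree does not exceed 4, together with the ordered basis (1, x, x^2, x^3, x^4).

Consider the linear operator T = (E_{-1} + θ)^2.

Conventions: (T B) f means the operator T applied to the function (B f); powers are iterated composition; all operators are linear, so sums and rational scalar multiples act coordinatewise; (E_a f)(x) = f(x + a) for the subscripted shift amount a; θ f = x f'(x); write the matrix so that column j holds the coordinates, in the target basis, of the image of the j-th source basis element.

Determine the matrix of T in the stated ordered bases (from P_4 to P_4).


the matrix is [[1, -3, 6, -11, 20]; [0, 4, -10, 24, -52]; [0, 0, 9, -21, 60]; [0, 0, 0, 16, -36]; [0, 0, 0, 0, 25]] (rows listed top to bottom)

image of 1: 1
image of x: 4x - 3
image of x^2: 9x^2 - 10x + 6
image of x^3: 16x^3 - 21x^2 + 24x - 11
image of x^4: 25x^4 - 36x^3 + 60x^2 - 52x + 20
each image's coordinates form column j of the matrix


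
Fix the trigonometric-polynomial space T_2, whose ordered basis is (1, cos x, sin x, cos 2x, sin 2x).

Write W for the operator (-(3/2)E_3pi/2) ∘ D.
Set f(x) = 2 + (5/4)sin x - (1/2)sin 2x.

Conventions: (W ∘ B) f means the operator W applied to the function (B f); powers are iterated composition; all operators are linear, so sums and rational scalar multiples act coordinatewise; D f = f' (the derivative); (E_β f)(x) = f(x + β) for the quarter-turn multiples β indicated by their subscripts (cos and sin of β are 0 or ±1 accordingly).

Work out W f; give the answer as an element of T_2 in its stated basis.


D f = (5/4)cos x - cos 2x
E_3pi/2 D f = (5/4)sin x + cos 2x
(-(3/2)E_3pi/2) D f = -(15/8)sin x - (3/2)cos 2x

g(x) = -(15/8)sin x - (3/2)cos 2x


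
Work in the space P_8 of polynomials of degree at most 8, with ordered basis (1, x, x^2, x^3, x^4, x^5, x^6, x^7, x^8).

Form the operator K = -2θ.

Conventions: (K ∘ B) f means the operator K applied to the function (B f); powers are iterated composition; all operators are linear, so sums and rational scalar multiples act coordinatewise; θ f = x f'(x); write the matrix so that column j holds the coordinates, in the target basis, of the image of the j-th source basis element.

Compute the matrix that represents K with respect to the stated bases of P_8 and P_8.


image of 1: 0
image of x: -2x
image of x^2: -4x^2
image of x^3: -6x^3
image of x^4: -8x^4
image of x^5: -10x^5
image of x^6: -12x^6
image of x^7: -14x^7
image of x^8: -16x^8
each image's coordinates form column j of the matrix

the matrix is [[0, 0, 0, 0, 0, 0, 0, 0, 0]; [0, -2, 0, 0, 0, 0, 0, 0, 0]; [0, 0, -4, 0, 0, 0, 0, 0, 0]; [0, 0, 0, -6, 0, 0, 0, 0, 0]; [0, 0, 0, 0, -8, 0, 0, 0, 0]; [0, 0, 0, 0, 0, -10, 0, 0, 0]; [0, 0, 0, 0, 0, 0, -12, 0, 0]; [0, 0, 0, 0, 0, 0, 0, -14, 0]; [0, 0, 0, 0, 0, 0, 0, 0, -16]] (rows listed top to bottom)


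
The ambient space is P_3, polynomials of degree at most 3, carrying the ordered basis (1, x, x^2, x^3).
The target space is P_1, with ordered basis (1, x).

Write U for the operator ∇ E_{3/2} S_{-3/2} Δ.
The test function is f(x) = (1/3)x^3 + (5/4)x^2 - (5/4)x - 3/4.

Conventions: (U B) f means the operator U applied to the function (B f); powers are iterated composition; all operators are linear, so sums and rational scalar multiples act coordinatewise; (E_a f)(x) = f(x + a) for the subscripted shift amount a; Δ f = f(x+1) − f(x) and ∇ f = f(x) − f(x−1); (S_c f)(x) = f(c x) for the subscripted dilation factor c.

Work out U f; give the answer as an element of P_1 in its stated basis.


Δ f = x^2 + (7/2)x + 1/3
S_{-3/2} Δ f = (9/4)x^2 - (21/4)x + 1/3
E_{3/2} S_{-3/2} Δ f = (9/4)x^2 + (3/2)x - 119/48
∇ (E_{3/2} S_{-3/2}) Δ f = (9/2)x - 3/4

g(x) = (9/2)x - 3/4


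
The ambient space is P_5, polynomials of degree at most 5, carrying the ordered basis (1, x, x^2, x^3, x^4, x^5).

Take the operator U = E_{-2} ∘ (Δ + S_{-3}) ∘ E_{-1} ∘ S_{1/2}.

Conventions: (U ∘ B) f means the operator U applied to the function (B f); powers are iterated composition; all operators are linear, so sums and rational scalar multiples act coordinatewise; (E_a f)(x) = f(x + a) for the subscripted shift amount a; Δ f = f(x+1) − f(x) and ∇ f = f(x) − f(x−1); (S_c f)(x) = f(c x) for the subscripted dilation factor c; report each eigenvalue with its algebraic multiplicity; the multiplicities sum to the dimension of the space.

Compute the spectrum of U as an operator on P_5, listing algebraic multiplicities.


λ = -243/32 (multiplicity 1), λ = -27/8 (multiplicity 1), λ = -3/2 (multiplicity 1), λ = 1 (multiplicity 1), λ = 9/4 (multiplicity 1), λ = 81/16 (multiplicity 1)

image of 1: 1
image of x: -(3/2)x + 3
image of x^2: (9/4)x^2 - 7x + 5
image of x^3: -(27/8)x^3 + (69/4)x^2 - 30x + 18
image of x^4: (81/16)x^4 - (67/2)x^3 + (165/2)x^2 - 89x + 35
image of x^5: -(243/32)x^5 + (1015/16)x^4 - (425/2)x^3 + (715/2)x^2 - (2425/8)x + 417/4
the matrix is upper triangular; its diagonal is (1, -3/2, 9/4, -27/8, 81/16, -243/32)
for a triangular matrix the eigenvalues are the diagonal entries, with algebraic multiplicity their repetition count


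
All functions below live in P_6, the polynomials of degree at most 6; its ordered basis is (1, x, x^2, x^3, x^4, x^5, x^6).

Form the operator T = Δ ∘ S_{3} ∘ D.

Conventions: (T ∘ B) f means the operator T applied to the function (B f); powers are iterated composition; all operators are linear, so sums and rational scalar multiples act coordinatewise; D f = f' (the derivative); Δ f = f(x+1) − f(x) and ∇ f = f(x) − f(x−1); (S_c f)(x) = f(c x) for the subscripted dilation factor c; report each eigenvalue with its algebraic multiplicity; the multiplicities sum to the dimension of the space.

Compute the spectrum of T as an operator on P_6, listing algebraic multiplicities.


λ = 0 (multiplicity 7)

image of 1: 0
image of x: 0
image of x^2: 6
image of x^3: 54x + 27
image of x^4: 324x^2 + 324x + 108
image of x^5: 1620x^3 + 2430x^2 + 1620x + 405
image of x^6: 7290x^4 + 14580x^3 + 14580x^2 + 7290x + 1458
the matrix is upper triangular; its diagonal is (0, 0, 0, 0, 0, 0, 0)
for a triangular matrix the eigenvalues are the diagonal entries, with algebraic multiplicity their repetition count


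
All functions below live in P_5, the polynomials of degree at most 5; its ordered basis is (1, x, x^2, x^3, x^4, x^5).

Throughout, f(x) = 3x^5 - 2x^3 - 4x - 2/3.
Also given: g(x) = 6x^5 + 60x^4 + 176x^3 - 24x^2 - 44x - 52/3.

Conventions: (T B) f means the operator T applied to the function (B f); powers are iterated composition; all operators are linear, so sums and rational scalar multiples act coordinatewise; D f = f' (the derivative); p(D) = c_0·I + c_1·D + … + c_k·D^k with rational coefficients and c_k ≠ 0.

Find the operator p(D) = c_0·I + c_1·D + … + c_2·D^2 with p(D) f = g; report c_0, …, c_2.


c_0 = 2, c_1 = 4, c_2 = 3

D^0 f = 3x^5 - 2x^3 - 4x - 2/3
D^1 f = 15x^4 - 6x^2 - 4
D^2 f = 60x^3 - 12x
matching coefficients of g against c_0 f + c_1 Df + … from the top degree down determines the c_i
solution: c_0 = 2, c_1 = 4, c_2 = 3


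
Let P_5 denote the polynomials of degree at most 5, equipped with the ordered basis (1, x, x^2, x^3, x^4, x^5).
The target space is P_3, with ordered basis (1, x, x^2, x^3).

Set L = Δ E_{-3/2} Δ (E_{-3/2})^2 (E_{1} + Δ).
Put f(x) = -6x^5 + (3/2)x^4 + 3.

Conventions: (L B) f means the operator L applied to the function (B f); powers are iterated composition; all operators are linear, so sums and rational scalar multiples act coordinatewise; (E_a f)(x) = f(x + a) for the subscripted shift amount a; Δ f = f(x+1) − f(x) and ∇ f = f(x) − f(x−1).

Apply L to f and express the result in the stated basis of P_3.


g(x) = -120x^3 + 558x^2 - 204x - 2595/2

E_{1} f = -6x^5 - (57/2)x^4 - 54x^3 - 51x^2 - 24x - 3/2
Δ f = -30x^4 - 54x^3 - 51x^2 - 24x - 9/2
(E_{1} + Δ) f = -6x^5 - (117/2)x^4 - 108x^3 - 102x^2 - 48x - 6
E_{-3/2} (E_{1} + Δ) f = -6x^5 - (27/2)x^4 + 108x^3 - (813/4)x^2 + (1335/8)x - 1587/32
E_{-3/2} E_{-3/2} (E_{1} + Δ) f = -6x^5 + (63/2)x^4 + 54x^3 - 669x^2 + 1536x - 2289/2
Δ (E_{-3/2})^2 (E_{1} + Δ) f = -30x^4 + 66x^3 + 291x^2 - 1080x + 1893/2
E_{-3/2} Δ (E_{-3/2})^2 (E_{1} + Δ) f = -30x^4 + 246x^3 - 411x^2 - (2205/2)x + 22773/8
Δ E_{-3/2} Δ (E_{-3/2})^2 (E_{1} + Δ) f = -120x^3 + 558x^2 - 204x - 2595/2


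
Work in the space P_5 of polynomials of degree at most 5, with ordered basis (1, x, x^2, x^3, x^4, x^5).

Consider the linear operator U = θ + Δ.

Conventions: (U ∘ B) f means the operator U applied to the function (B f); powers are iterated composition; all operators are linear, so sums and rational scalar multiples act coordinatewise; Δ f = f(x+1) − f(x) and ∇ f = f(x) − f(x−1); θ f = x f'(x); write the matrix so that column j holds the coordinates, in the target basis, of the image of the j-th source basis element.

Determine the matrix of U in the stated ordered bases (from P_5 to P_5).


the matrix is [[0, 1, 1, 1, 1, 1]; [0, 1, 2, 3, 4, 5]; [0, 0, 2, 3, 6, 10]; [0, 0, 0, 3, 4, 10]; [0, 0, 0, 0, 4, 5]; [0, 0, 0, 0, 0, 5]] (rows listed top to bottom)

image of 1: 0
image of x: x + 1
image of x^2: 2x^2 + 2x + 1
image of x^3: 3x^3 + 3x^2 + 3x + 1
image of x^4: 4x^4 + 4x^3 + 6x^2 + 4x + 1
image of x^5: 5x^5 + 5x^4 + 10x^3 + 10x^2 + 5x + 1
each image's coordinates form column j of the matrix


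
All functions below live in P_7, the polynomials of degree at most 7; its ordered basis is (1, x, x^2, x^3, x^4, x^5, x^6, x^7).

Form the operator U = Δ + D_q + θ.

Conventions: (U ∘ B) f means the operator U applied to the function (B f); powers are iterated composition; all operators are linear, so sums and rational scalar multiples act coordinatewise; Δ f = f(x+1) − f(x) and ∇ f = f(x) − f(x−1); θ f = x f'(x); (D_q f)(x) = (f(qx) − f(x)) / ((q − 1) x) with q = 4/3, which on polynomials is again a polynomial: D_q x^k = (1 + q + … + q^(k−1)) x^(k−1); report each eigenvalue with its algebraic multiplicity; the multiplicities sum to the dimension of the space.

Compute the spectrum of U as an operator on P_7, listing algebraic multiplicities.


image of 1: 0
image of x: x + 2
image of x^2: 2x^2 + (13/3)x + 1
image of x^3: 3x^3 + (64/9)x^2 + 3x + 1
image of x^4: 4x^4 + (283/27)x^3 + 6x^2 + 4x + 1
image of x^5: 5x^5 + (1186/81)x^4 + 10x^3 + 10x^2 + 5x + 1
image of x^6: 6x^6 + (4825/243)x^5 + 15x^4 + 20x^3 + 15x^2 + 6x + 1
image of x^7: 7x^7 + (19300/729)x^6 + 21x^5 + 35x^4 + 35x^3 + 21x^2 + 7x + 1
the matrix is upper triangular; its diagonal is (0, 1, 2, 3, 4, 5, 6, 7)
for a triangular matrix the eigenvalues are the diagonal entries, with algebraic multiplicity their repetition count

λ = 0 (multiplicity 1), λ = 1 (multiplicity 1), λ = 2 (multiplicity 1), λ = 3 (multiplicity 1), λ = 4 (multiplicity 1), λ = 5 (multiplicity 1), λ = 6 (multiplicity 1), λ = 7 (multiplicity 1)


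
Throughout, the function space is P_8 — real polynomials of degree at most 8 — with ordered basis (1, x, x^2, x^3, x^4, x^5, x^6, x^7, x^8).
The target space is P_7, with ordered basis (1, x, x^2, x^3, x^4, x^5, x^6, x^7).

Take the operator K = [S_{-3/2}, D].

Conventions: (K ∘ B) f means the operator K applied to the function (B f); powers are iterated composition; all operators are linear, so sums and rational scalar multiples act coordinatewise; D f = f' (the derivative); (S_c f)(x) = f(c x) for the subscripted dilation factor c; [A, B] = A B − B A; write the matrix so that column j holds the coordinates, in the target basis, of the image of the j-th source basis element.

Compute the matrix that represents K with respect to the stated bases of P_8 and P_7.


the matrix is [[0, 5/2, 0, 0, 0, 0, 0, 0, 0]; [0, 0, -15/2, 0, 0, 0, 0, 0, 0]; [0, 0, 0, 135/8, 0, 0, 0, 0, 0]; [0, 0, 0, 0, -135/4, 0, 0, 0, 0]; [0, 0, 0, 0, 0, 2025/32, 0, 0, 0]; [0, 0, 0, 0, 0, 0, -3645/32, 0, 0]; [0, 0, 0, 0, 0, 0, 0, 25515/128, 0]; [0, 0, 0, 0, 0, 0, 0, 0, -10935/32]] (rows listed top to bottom)

image of 1: 0
image of x: 5/2
image of x^2: -(15/2)x
image of x^3: (135/8)x^2
image of x^4: -(135/4)x^3
image of x^5: (2025/32)x^4
image of x^6: -(3645/32)x^5
image of x^7: (25515/128)x^6
image of x^8: -(10935/32)x^7
each image's coordinates form column j of the matrix


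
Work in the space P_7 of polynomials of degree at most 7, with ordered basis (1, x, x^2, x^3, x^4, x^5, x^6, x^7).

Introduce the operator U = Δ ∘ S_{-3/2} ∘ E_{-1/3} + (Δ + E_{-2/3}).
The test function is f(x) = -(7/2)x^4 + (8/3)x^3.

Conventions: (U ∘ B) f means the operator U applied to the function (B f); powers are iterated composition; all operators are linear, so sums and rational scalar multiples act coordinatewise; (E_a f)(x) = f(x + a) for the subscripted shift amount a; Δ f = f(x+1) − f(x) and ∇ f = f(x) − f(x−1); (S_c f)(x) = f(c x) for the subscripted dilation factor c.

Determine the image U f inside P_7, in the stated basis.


E_{-1/3} f = -(7/2)x^4 + (22/3)x^3 - 5x^2 + (38/27)x - 23/162
S_{-3/2} E_{-1/3} f = -(567/32)x^4 - (99/4)x^3 - (45/4)x^2 - (19/9)x - 23/162
Δ (S_{-3/2} ∘ E_{-1/3}) f = -(567/8)x^3 - (2889/16)x^2 - (1341/8)x - 16079/288
Δ f = -14x^3 - 13x^2 - 6x - 5/6
E_{-2/3} f = -(7/2)x^4 + 12x^3 - (44/3)x^2 + (208/27)x - 40/27
(Δ + E_{-2/3}) f = -(7/2)x^4 - 2x^3 - (83/3)x^2 + (46/27)x - 125/54
(Δ ∘ S_{-3/2} ∘ E_{-1/3} + (Δ + E_{-2/3})) f = -(7/2)x^4 - (583/8)x^3 - (9995/48)x^2 - (35839/216)x - 50237/864

the result is g(x) = -(7/2)x^4 - (583/8)x^3 - (9995/48)x^2 - (35839/216)x - 50237/864


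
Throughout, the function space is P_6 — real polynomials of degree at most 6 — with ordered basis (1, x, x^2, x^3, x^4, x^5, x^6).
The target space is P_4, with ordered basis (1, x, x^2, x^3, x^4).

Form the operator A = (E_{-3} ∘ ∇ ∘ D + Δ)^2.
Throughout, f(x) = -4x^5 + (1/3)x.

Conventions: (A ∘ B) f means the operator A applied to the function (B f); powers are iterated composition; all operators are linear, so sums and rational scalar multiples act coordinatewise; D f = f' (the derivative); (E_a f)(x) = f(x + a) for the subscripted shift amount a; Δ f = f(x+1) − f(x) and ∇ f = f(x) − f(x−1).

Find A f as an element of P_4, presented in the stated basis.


D f = -20x^4 + 1/3
∇ D f = -80x^3 + 120x^2 - 80x + 20
E_{-3} ∇ D f = -80x^3 + 840x^2 - 2960x + 3500
Δ f = -20x^4 - 40x^3 - 40x^2 - 20x - 11/3
(E_{-3} ∘ ∇ ∘ D + Δ) f = -20x^4 - 120x^3 + 800x^2 - 2980x + 10489/3
D (E_{-3} ∘ ∇ ∘ D + Δ) f = -80x^3 - 360x^2 + 1600x - 2980
∇ D (E_{-3} ∘ ∇ ∘ D + Δ) f = -240x^2 - 480x + 1880
E_{-3} ∇ D (E_{-3} ∘ ∇ ∘ D + Δ) f = -240x^2 + 960x + 1160
Δ (E_{-3} ∘ ∇ ∘ D + Δ) f = -80x^3 - 480x^2 + 1160x - 2320
(E_{-3} ∘ ∇ ∘ D + Δ) (E_{-3} ∘ ∇ ∘ D + Δ) f = -80x^3 - 720x^2 + 2120x - 1160

g(x) = -80x^3 - 720x^2 + 2120x - 1160


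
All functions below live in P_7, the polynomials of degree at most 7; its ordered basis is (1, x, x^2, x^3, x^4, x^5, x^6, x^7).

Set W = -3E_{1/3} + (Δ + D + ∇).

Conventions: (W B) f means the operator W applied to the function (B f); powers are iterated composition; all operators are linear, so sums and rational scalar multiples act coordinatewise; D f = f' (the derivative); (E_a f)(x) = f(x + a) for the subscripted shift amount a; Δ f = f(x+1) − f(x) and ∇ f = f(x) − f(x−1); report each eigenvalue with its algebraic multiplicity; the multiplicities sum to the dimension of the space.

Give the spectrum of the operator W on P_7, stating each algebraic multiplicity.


image of 1: -3
image of x: -3x + 2
image of x^2: -3x^2 + 4x - 1/3
image of x^3: -3x^3 + 6x^2 - x + 17/9
image of x^4: -3x^4 + 8x^3 - 2x^2 + (68/9)x - 1/27
image of x^5: -3x^5 + 10x^4 - (10/3)x^3 + (170/9)x^2 - (5/27)x + 161/81
image of x^6: -3x^6 + 12x^5 - 5x^4 + (340/9)x^3 - (5/9)x^2 + (322/27)x - 1/243
image of x^7: -3x^7 + 14x^6 - 7x^5 + (595/9)x^4 - (35/27)x^3 + (1127/27)x^2 - (7/243)x + 1457/729
the matrix is upper triangular; its diagonal is (-3, -3, -3, -3, -3, -3, -3, -3)
for a triangular matrix the eigenvalues are the diagonal entries, with algebraic multiplicity their repetition count

λ = -3 (multiplicity 8)


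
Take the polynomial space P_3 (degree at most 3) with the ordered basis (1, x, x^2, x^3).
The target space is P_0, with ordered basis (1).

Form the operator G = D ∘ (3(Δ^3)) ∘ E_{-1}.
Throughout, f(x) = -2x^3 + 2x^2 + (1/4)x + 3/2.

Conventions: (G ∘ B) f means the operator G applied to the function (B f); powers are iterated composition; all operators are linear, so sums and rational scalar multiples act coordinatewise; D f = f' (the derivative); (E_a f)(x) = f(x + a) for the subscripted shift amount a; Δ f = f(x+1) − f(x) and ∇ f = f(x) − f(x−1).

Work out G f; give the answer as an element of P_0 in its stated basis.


the result is g(x) = 0

E_{-1} f = -2x^3 + 8x^2 - (39/4)x + 21/4
Δ E_{-1} f = -6x^2 + 10x - 15/4
Δ Δ E_{-1} f = -12x + 4
Δ Δ Δ E_{-1} f = -12
(3(Δ^3)) E_{-1} f = -36
D (3(Δ^3)) E_{-1} f = 0


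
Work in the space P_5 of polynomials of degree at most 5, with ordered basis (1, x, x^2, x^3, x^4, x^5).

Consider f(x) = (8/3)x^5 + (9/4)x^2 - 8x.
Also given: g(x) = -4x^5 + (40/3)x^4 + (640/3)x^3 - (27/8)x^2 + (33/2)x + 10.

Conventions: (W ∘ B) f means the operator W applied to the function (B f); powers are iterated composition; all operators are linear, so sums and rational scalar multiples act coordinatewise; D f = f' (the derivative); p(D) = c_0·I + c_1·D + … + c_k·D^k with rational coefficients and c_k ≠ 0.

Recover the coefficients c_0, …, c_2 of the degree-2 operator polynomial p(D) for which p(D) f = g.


D^0 f = (8/3)x^5 + (9/4)x^2 - 8x
D^1 f = (40/3)x^4 + (9/2)x - 8
D^2 f = (160/3)x^3 + 9/2
matching coefficients of g against c_0 f + c_1 Df + … from the top degree down determines the c_i
solution: c_0 = -3/2, c_1 = 1, c_2 = 4

c_0 = -3/2, c_1 = 1, c_2 = 4


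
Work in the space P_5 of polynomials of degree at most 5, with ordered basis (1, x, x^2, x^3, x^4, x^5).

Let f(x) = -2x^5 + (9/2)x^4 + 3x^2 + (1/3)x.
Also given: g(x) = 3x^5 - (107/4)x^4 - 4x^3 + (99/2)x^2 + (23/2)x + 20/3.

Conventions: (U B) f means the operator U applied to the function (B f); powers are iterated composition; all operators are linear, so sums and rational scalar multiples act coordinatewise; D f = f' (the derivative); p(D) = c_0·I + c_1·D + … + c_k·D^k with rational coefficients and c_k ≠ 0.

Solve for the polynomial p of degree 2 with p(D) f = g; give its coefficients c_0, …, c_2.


c_0 = -3/2, c_1 = 2, c_2 = 1

D^0 f = -2x^5 + (9/2)x^4 + 3x^2 + (1/3)x
D^1 f = -10x^4 + 18x^3 + 6x + 1/3
D^2 f = -40x^3 + 54x^2 + 6
matching coefficients of g against c_0 f + c_1 Df + … from the top degree down determines the c_i
solution: c_0 = -3/2, c_1 = 2, c_2 = 1


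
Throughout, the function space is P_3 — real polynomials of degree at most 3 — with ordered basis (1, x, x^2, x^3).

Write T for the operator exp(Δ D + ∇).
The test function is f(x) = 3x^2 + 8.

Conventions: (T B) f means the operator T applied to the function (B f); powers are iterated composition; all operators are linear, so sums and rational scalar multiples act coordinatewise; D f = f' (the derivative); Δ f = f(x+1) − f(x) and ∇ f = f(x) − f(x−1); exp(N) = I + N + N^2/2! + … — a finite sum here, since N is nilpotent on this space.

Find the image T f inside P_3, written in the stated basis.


order-1 term: 6x + 3
order-2 term: 3
the series for exp(Δ D + ∇) f terminates at order 2
exp(Δ D + ∇) f = 3x^2 + 6x + 14

the result is g(x) = 3x^2 + 6x + 14


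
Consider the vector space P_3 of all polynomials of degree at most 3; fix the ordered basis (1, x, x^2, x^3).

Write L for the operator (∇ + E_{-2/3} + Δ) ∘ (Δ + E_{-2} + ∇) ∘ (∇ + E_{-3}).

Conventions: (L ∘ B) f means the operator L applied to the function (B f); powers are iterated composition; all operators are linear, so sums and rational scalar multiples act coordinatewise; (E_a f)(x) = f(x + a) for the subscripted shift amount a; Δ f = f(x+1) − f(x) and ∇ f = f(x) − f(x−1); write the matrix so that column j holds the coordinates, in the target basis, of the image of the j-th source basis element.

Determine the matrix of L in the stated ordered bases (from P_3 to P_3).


the matrix is [[1, -2/3, 64/9, -242/27]; [0, 1, -4/3, 64/3]; [0, 0, 1, -2]; [0, 0, 0, 1]] (rows listed top to bottom)

image of 1: 1
image of x: x - 2/3
image of x^2: x^2 - (4/3)x + 64/9
image of x^3: x^3 - 2x^2 + (64/3)x - 242/27
each image's coordinates form column j of the matrix


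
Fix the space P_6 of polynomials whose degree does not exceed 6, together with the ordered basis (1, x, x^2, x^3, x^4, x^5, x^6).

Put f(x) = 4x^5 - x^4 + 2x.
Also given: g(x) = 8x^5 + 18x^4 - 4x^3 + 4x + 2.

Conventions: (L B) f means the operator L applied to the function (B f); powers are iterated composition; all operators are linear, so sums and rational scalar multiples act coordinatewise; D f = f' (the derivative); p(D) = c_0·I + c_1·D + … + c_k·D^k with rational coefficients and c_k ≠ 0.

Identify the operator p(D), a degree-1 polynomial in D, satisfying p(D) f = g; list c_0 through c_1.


D^0 f = 4x^5 - x^4 + 2x
D^1 f = 20x^4 - 4x^3 + 2
matching coefficients of g against c_0 f + c_1 Df + … from the top degree down determines the c_i
solution: c_0 = 2, c_1 = 1

p(D) = 2·I + D, i.e. c_0 = 2, c_1 = 1


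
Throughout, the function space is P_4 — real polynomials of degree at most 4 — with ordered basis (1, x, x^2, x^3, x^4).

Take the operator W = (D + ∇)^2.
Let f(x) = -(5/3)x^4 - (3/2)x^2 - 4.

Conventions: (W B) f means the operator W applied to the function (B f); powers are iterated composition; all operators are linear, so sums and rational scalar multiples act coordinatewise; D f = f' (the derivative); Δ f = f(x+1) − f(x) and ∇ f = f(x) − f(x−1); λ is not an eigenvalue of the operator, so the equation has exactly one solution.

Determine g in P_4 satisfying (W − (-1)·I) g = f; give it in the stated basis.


the result is g(x) = -(5/3)x^4 + (157/2)x^2 - 80x - 1786/3

write g with unknown coordinates in the stated basis and equate coefficients in (W − (-1)·I) g = f
solving from the highest basis element down gives g = -(5/3)x^4 + (157/2)x^2 - 80x - 1786/3
check: W g = -80x^2 + 80x + 1774/3
so W g − (-1)·g = -(5/3)x^4 - (3/2)x^2 - 4 = f ✓


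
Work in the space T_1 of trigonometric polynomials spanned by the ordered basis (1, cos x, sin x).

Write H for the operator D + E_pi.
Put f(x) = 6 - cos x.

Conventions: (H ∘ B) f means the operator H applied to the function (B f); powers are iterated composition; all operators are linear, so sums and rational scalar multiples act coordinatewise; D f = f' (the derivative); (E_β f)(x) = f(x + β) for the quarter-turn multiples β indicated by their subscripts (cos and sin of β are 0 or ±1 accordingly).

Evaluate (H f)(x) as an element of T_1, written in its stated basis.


the result is g(x) = 6 + cos x + sin x

D f = sin x
E_pi f = 6 + cos x
(D + E_pi) f = 6 + cos x + sin x


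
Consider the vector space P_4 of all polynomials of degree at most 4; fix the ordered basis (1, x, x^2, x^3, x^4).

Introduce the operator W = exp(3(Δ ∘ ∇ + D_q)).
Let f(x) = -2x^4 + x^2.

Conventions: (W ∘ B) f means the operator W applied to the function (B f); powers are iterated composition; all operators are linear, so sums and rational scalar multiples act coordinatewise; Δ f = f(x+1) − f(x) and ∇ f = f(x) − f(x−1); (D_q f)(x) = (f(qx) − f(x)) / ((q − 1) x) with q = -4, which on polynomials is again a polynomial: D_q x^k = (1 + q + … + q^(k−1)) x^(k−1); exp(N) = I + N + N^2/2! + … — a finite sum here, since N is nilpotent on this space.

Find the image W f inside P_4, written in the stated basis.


order-1 term: 306x^3 - 72x^2 - 9x - 6
order-2 term: 5967x^2 + 3078x - 459/2
order-3 term: -17901x + 15012
order-4 term: -53703/4
the series for exp(3(Δ ∘ ∇ + D_q)) f terminates at order 4
exp(3(Δ ∘ ∇ + D_q)) f = -2x^4 + 306x^3 + 5896x^2 - 14832x + 5403/4

g(x) = -2x^4 + 306x^3 + 5896x^2 - 14832x + 5403/4


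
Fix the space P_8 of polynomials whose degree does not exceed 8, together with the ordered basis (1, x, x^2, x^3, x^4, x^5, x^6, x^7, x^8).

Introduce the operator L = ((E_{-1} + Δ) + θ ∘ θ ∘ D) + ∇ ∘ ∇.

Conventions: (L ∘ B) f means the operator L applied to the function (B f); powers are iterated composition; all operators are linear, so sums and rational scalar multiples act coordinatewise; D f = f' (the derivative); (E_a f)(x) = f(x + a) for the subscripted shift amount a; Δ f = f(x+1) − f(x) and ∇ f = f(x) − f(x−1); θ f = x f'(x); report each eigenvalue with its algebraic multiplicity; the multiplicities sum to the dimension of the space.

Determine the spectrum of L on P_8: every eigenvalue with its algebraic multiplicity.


image of 1: 1
image of x: x
image of x^2: x^2 + 2x + 4
image of x^3: x^3 + 12x^2 + 12x - 6
image of x^4: x^4 + 36x^3 + 24x^2 - 24x + 16
image of x^5: x^5 + 80x^4 + 40x^3 - 60x^2 + 80x - 30
image of x^6: x^6 + 150x^5 + 60x^4 - 120x^3 + 240x^2 - 180x + 64
image of x^7: x^7 + 252x^6 + 84x^5 - 210x^4 + 560x^3 - 630x^2 + 448x - 126
image of x^8: x^8 + 392x^7 + 112x^6 - 336x^5 + 1120x^4 - 1680x^3 + 1792x^2 - 1008x + 256
the matrix is upper triangular; its diagonal is (1, 1, 1, 1, 1, 1, 1, 1, 1)
for a triangular matrix the eigenvalues are the diagonal entries, with algebraic multiplicity their repetition count

λ = 1 (multiplicity 9)


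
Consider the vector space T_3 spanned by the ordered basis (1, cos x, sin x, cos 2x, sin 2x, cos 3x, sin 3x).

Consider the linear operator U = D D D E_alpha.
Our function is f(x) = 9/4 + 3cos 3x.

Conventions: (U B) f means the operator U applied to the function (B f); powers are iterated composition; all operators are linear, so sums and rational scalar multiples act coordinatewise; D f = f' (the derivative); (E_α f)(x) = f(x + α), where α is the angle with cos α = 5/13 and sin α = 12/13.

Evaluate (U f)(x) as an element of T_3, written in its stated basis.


the image equals g(x) = -(67068/2197)cos 3x - (164835/2197)sin 3x

E_alpha f = 9/4 - (6105/2197)cos 3x + (2484/2197)sin 3x
D E_alpha f = (7452/2197)cos 3x + (18315/2197)sin 3x
D D E_alpha f = (54945/2197)cos 3x - (22356/2197)sin 3x
D (D D) E_alpha f = -(67068/2197)cos 3x - (164835/2197)sin 3x


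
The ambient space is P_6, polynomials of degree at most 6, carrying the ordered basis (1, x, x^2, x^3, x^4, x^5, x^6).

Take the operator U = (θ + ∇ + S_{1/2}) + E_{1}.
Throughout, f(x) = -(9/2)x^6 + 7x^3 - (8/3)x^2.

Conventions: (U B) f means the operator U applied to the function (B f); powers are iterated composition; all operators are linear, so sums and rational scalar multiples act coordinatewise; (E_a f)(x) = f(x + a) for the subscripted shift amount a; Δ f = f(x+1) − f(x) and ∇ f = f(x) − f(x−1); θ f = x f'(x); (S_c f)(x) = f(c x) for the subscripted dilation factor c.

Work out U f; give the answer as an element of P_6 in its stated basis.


the image equals g(x) = -(4041/128)x^6 - 54x^5 - (1209/8)x^3 + (100/3)x^2 - (194/3)x + 14

θ f = -27x^6 + 21x^3 - (16/3)x^2
∇ f = -27x^5 + (135/2)x^4 - 90x^3 + (177/2)x^2 - (160/3)x + 85/6
S_{1/2} f = -(9/128)x^6 + (7/8)x^3 - (2/3)x^2
(θ + ∇ + S_{1/2}) f = -(3465/128)x^6 - 27x^5 + (135/2)x^4 - (545/8)x^3 + (165/2)x^2 - (160/3)x + 85/6
E_{1} f = -(9/2)x^6 - 27x^5 - (135/2)x^4 - 83x^3 - (295/6)x^2 - (34/3)x - 1/6
((θ + ∇ + S_{1/2}) + E_{1}) f = -(4041/128)x^6 - 54x^5 - (1209/8)x^3 + (100/3)x^2 - (194/3)x + 14


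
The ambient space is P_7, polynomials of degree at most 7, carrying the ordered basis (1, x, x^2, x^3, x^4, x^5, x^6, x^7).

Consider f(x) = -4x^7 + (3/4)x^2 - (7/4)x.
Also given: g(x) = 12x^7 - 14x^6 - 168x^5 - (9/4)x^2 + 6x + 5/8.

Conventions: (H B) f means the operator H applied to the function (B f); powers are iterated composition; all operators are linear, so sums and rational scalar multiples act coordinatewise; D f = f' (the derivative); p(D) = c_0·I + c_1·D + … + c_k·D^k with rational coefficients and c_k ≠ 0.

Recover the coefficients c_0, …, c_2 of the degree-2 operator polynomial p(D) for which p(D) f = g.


p(D) = -3·I + (1/2)·D + D^2, i.e. c_0 = -3, c_1 = 1/2, c_2 = 1

D^0 f = -4x^7 + (3/4)x^2 - (7/4)x
D^1 f = -28x^6 + (3/2)x - 7/4
D^2 f = -168x^5 + 3/2
matching coefficients of g against c_0 f + c_1 Df + … from the top degree down determines the c_i
solution: c_0 = -3, c_1 = 1/2, c_2 = 1


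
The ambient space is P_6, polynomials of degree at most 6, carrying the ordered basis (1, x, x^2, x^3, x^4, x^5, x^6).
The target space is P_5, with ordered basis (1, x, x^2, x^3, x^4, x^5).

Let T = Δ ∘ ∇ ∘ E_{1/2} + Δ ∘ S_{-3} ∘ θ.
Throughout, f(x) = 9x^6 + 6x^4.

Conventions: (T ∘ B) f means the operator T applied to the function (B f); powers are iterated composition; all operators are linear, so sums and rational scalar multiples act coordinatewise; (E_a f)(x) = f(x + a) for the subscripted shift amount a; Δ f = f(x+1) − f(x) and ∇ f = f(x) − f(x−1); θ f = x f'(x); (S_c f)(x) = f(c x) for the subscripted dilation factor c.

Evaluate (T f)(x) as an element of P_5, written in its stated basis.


E_{1/2} f = 9x^6 + 27x^5 + (159/4)x^4 + (69/2)x^3 + (279/16)x^2 + (75/16)x + 33/64
∇ E_{1/2} f = 54x^5 + 69x^3 + (75/8)x
Δ ∇ E_{1/2} f = 270x^4 + 540x^3 + 747x^2 + 477x + 1059/8
θ f = 54x^6 + 24x^4
S_{-3} θ f = 39366x^6 + 1944x^4
Δ S_{-3} θ f = 236196x^5 + 590490x^4 + 795096x^3 + 602154x^2 + 243972x + 41310
(Δ ∘ ∇ ∘ E_{1/2} + Δ ∘ S_{-3} ∘ θ) f = 236196x^5 + 590760x^4 + 795636x^3 + 602901x^2 + 244449x + 331539/8

the result is g(x) = 236196x^5 + 590760x^4 + 795636x^3 + 602901x^2 + 244449x + 331539/8


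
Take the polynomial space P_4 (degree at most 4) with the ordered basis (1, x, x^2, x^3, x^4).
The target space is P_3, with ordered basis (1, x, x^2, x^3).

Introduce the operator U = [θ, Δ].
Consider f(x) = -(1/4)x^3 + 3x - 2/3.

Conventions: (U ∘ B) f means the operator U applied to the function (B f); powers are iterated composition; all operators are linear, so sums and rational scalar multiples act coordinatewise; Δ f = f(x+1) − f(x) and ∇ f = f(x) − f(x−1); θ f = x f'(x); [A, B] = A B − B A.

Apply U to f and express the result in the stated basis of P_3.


Δ f = -(3/4)x^2 - (3/4)x + 11/4
θ Δ f = -(3/2)x^2 - (3/4)x
θ f = -(3/4)x^3 + 3x
Δ θ f = -(9/4)x^2 - (9/4)x + 9/4
[θ, Δ] f = (3/4)x^2 + (3/2)x - 9/4

the image equals g(x) = (3/4)x^2 + (3/2)x - 9/4


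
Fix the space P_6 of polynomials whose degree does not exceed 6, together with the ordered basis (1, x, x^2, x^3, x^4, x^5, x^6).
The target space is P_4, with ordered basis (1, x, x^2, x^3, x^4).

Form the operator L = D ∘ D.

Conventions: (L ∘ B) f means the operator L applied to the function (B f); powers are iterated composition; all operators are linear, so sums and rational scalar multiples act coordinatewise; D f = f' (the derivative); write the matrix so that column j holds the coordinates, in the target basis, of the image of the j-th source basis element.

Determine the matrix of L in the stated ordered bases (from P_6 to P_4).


the matrix is [[0, 0, 2, 0, 0, 0, 0]; [0, 0, 0, 6, 0, 0, 0]; [0, 0, 0, 0, 12, 0, 0]; [0, 0, 0, 0, 0, 20, 0]; [0, 0, 0, 0, 0, 0, 30]] (rows listed top to bottom)

image of 1: 0
image of x: 0
image of x^2: 2
image of x^3: 6x
image of x^4: 12x^2
image of x^5: 20x^3
image of x^6: 30x^4
each image's coordinates form column j of the matrix


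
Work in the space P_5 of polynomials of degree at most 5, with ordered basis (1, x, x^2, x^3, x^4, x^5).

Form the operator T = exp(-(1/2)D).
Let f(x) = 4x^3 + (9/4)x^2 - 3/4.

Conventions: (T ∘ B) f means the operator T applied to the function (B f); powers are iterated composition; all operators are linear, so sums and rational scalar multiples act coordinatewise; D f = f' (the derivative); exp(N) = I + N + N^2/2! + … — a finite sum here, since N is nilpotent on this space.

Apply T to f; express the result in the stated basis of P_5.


g(x) = 4x^3 - (15/4)x^2 + (3/4)x - 11/16

order-1 term: -6x^2 - (9/4)x
order-2 term: 3x + 9/16
order-3 term: -1/2
the series for exp(-(1/2)D) f terminates at order 3
exp(-(1/2)D) f = 4x^3 - (15/4)x^2 + (3/4)x - 11/16
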